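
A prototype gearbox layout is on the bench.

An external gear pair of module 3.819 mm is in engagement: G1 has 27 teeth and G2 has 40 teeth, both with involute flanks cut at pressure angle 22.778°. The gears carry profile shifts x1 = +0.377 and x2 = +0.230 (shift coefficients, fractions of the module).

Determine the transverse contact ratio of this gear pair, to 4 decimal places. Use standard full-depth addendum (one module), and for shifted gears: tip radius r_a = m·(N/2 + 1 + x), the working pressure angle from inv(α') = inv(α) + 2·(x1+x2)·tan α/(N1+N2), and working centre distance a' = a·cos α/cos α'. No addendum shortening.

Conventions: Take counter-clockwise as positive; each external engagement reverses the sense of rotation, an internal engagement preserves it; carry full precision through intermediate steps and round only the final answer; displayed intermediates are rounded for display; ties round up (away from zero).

1.4730

class = single-mesh tooth geometry [involute pair 27T × 40T, m = 3.819]
base radii: r_b1 = 47.535705, r_b2 = 70.423267
tip radii: r_a1 = 56.815263, r_a2 = 81.077370
inv(α') = inv(22.778°) + 2·(+0.377+0.230)·tan α/(27+40) = 0.02996696  ⇒  α' = 24.99779°
a' = a·cos α / cos α' = 127.9365·cos 22.778°/cos 24.99779° = 130.150985
action lengths: √(r_a1²−r_b1²) = 31.118014, √(r_a2²−r_b2²) = 40.175905
base pitch p_b = π·m·cos α = 11.062061
CR = (31.118014 + 40.175905 − 130.150985·sin 24.99779°)/11.062061 = 1.472988
contact ratio ≈ 1.4730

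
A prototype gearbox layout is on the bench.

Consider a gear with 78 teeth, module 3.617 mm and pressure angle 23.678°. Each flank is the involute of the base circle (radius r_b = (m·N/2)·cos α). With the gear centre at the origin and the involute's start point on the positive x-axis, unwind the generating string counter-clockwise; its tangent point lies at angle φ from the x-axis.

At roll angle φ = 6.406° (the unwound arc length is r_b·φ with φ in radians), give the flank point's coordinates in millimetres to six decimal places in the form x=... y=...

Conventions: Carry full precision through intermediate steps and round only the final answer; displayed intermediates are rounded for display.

x=129.992811 y=0.060111

recognized (one wheel, involute flank): single-mesh tooth geometry, m = 3.617, N = 78
pitch radius r_p = m·N/2 = 3.617·78/2 = 141.063000
base radius r_b = r_p·cos α = 141.063000·cos 23.678° = 129.187874
roll angle φ = 6.406° = 0.11180579 rad
x = r_b·(cos φ + φ·sin φ) = 129.992811
y = r_b·(sin φ − φ·cos φ) = 0.060111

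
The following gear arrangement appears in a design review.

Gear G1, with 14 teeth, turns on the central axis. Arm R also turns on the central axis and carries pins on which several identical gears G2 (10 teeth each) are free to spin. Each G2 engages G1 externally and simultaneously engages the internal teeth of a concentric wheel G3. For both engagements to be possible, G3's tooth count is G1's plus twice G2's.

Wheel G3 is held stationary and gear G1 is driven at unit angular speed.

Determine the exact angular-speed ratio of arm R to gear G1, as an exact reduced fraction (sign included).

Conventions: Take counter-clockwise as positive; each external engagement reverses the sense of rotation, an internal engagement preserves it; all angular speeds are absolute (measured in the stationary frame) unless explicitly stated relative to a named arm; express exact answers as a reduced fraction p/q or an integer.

7/24

topology: planetary set — G1 14T / G2 10T / G3 34T, arm = carrier (Willis)
ring teeth: 14 + 2·10 = 34
14(ω_sun−ω_arm) = −34(ω_ring−ω_arm),  ω_ring = 0, ω_sun = 1
14(1−ω_arm) = −34(0−ω_arm)  ⇒  48·ω_arm = 14  ⇒  ω_arm = 7/24
ω_out/ω_in = 7/24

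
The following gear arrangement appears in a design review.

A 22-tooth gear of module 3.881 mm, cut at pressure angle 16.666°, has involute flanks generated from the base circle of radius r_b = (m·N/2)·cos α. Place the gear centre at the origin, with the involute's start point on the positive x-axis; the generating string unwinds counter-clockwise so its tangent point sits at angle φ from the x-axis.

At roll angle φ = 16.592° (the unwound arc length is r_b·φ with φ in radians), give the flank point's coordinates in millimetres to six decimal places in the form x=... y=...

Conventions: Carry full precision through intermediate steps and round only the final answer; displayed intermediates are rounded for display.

recognized (one wheel, involute flank): single-mesh tooth geometry, m = 3.881, N = 22
pitch radius r_p = m·N/2 = 3.881·22/2 = 42.691000
base radius r_b = r_p·cos α = 42.691000·cos 16.666° = 40.897673
roll angle φ = 16.592° = 0.28958503 rad
x = r_b·(cos φ + φ·sin φ) = 42.576718
y = r_b·(sin φ − φ·cos φ) = 0.328291

x=42.576718 y=0.328291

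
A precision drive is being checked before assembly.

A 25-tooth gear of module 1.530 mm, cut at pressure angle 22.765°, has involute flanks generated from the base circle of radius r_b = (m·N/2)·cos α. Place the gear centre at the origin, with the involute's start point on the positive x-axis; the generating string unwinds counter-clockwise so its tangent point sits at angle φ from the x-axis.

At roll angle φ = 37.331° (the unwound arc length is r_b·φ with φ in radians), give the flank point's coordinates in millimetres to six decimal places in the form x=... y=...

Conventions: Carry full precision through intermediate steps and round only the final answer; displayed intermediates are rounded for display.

single-mesh involute tooth geometry (25T wheel at module 1.530)
pitch radius r_p = m·N/2 = 1.530·25/2 = 19.125000
base radius r_b = r_p·cos α = 19.125000·cos 22.765° = 17.635157
roll angle φ = 37.331° = 0.65154886 rad
x = r_b·(cos φ + φ·sin φ) = 20.990367
y = r_b·(sin φ − φ·cos φ) = 1.557935

x=20.990367 y=1.557935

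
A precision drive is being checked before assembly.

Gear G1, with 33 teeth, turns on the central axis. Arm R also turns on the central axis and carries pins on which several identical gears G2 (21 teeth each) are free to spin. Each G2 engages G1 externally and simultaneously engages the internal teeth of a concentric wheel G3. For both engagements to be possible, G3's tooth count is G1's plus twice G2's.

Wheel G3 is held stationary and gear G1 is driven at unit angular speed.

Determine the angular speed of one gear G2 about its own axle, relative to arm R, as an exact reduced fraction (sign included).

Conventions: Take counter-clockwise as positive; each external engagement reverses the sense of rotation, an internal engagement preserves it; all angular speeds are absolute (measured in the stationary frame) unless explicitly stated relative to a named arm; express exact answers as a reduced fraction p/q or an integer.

-275/252

recognized (axles ride arm R): planetary set, 33/21/75 teeth
ring teeth: 33 + 2·21 = 75
33(ω_sun−ω_arm) = −75(ω_ring−ω_arm),  ω_ring = 0, ω_sun = 1
33(1−ω_arm) = −75(0−ω_arm)  ⇒  108·ω_arm = 33  ⇒  ω_arm = 11/36
sun–planet mesh: 33·(1−11/36) = −21·(ω_p−ω_arm)  ⇒  ω_p−ω_arm = -275/252
exact speed ratio = -275/252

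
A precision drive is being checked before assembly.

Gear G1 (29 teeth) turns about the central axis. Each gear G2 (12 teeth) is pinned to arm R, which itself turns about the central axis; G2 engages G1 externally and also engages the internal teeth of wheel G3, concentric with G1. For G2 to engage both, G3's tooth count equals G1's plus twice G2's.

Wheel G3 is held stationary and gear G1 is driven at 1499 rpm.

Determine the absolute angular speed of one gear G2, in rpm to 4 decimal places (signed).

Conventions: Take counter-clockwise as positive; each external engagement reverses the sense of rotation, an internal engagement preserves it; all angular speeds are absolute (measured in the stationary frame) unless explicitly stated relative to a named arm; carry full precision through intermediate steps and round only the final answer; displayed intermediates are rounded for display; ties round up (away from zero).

-1811.2917 rpm

topology: planetary set — G1 29T / G2 12T / G3 53T, arm = carrier (Willis)
normalise by the input: solve with ω_sun = 1, then scale by 1499 rpm
ring teeth: 29 + 2·12 = 53
29(ω_sun−ω_arm) = −53(ω_ring−ω_arm),  ω_ring = 0, ω_sun = 1
29(1−ω_arm) = −53(0−ω_arm)  ⇒  82·ω_arm = 29  ⇒  ω_arm = 29/82
sun–planet mesh: 29·(1−29/82) = −12·(ω_p−ω_arm)  ⇒  ω_p−ω_arm = -1537/984
ω_p = 29/82 − 1537/984 = -29/24
scale: ω_p = -29/24 × 1499 rpm = -1811.2917 rpm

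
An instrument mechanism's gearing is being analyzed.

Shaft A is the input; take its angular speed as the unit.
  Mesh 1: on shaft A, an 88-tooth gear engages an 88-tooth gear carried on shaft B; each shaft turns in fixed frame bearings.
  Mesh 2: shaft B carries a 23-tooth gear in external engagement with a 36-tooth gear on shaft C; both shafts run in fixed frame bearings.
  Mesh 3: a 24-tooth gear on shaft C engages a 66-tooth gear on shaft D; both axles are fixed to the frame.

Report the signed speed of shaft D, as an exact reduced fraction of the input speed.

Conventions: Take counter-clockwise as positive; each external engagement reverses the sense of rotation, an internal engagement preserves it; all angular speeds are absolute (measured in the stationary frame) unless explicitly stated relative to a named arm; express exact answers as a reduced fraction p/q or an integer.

-23/99

3-mesh fixed-axis compound train (all bearings frame-fixed)
mesh 1 [88T→88T]: |ω|/ω_in = 1×88/88 = 1, sense flips to −
mesh 2 [23T→36T]: |ω|/ω_in = 1×23/36 = 23/36, sense flips to +
mesh 3 [24T→66T]: |ω|/ω_in = (23/36)×24/66 = 23/99, sense flips to −
signed output speed (× input speed) = -23/99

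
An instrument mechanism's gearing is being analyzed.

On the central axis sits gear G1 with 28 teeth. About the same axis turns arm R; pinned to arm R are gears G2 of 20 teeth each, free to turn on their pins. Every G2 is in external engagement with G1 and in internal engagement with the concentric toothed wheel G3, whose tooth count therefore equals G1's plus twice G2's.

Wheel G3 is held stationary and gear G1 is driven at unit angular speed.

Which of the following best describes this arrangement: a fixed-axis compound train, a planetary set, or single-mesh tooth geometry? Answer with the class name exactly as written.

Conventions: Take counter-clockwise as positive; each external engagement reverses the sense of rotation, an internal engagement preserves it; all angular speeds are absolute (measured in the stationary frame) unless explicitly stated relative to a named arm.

planetary set

planetary set (28T centre, 20T on arm, 68T internal) — Willis relation
classification: planetary set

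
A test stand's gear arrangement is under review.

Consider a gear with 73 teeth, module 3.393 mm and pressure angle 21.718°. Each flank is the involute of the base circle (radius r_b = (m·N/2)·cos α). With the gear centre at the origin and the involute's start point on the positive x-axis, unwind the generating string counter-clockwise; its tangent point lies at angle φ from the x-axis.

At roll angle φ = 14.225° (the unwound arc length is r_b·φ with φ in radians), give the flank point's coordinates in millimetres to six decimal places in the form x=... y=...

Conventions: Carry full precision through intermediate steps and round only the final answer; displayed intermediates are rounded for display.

recognized (one wheel, involute flank): single-mesh tooth geometry, m = 3.393, N = 73
pitch radius r_p = m·N/2 = 3.393·73/2 = 123.844500
base radius r_b = r_p·cos α = 123.844500·cos 21.718° = 115.053567
roll angle φ = 14.225° = 0.24827309 rad
x = r_b·(cos φ + φ·sin φ) = 118.545036
y = r_b·(sin φ − φ·cos φ) = 0.583295

x=118.545036 y=0.583295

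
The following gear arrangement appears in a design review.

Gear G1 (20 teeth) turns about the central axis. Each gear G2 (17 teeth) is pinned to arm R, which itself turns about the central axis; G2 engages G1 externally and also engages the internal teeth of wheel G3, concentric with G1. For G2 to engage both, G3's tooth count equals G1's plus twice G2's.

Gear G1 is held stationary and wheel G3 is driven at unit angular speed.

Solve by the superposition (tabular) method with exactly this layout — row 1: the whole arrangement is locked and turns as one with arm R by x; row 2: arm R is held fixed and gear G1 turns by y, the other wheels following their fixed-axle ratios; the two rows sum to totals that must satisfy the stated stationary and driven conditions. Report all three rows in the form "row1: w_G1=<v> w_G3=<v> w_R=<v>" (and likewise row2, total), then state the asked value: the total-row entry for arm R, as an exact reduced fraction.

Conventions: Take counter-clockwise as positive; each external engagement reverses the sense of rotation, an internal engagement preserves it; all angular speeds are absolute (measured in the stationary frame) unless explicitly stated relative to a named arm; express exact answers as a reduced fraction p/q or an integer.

row1: w_G1=27/37 w_G3=27/37 w_R=27/37
row2: w_G1=-27/37 w_G3=10/37 w_R=0
total: w_G1=0 w_G3=1 w_R=27/37
asked value: 27/37

class = planetary set [G3 = 20+2·17 = 54; Willis about the carrier]
row 1: whole set turns with the arm by x
row 2 (arm held, sun turns y): ω_ring = −(20/54)·y, ω_arm = 0
boundary: total ω_sun = x + y = 0 and total ω_ring = x − (20/54)·y = 1  ⇒  y = -27/37, x = 27/37
row 2 ring = −(20/54)·(-27/37) = 10/37
totals (row 1 + row 2): sun 27/37 + (-27/37) = 0, ring 27/37 + 10/37 = 1, arm 27/37 + 0 = 27/37
asked cell (total, arm) = 27/37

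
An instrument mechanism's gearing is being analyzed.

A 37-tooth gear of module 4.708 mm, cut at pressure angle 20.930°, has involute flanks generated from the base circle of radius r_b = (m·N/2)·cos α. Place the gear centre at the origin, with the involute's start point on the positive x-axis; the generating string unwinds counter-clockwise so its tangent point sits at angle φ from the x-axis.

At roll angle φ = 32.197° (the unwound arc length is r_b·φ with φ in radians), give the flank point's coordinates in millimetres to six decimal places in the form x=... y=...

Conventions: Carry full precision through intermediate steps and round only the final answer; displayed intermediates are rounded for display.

x=93.199242 y=4.661693

single-mesh involute tooth geometry (37T wheel at module 4.708)
pitch radius r_p = m·N/2 = 4.708·37/2 = 87.098000
base radius r_b = r_p·cos α = 87.098000·cos 20.930° = 81.351061
roll angle φ = 32.197° = 0.56194366 rad
x = r_b·(cos φ + φ·sin φ) = 93.199242
y = r_b·(sin φ − φ·cos φ) = 4.661693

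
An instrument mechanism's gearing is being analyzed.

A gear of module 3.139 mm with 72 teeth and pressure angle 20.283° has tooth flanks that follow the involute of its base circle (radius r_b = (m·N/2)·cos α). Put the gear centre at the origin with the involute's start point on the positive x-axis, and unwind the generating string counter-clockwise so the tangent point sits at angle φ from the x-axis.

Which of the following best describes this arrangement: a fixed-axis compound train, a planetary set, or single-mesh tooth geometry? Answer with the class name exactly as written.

class = single-mesh tooth geometry [base-circle involute, m = 3.139, 72T]
classification: single-mesh tooth geometry

single-mesh tooth geometry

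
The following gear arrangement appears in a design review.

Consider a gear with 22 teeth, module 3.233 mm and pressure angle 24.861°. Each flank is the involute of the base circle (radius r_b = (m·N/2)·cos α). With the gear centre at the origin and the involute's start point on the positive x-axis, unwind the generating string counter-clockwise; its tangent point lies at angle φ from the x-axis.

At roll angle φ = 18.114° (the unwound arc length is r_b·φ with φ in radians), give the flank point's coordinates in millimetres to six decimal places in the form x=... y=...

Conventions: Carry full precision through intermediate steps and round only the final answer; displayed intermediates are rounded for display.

single-mesh involute tooth geometry (22T wheel at module 3.233)
pitch radius r_p = m·N/2 = 3.233·22/2 = 35.563000
base radius r_b = r_p·cos α = 35.563000·cos 24.861° = 32.267391
roll angle φ = 18.114° = 0.31614894 rad
x = r_b·(cos φ + φ·sin φ) = 33.839885
y = r_b·(sin φ − φ·cos φ) = 0.336489

x=33.839885 y=0.336489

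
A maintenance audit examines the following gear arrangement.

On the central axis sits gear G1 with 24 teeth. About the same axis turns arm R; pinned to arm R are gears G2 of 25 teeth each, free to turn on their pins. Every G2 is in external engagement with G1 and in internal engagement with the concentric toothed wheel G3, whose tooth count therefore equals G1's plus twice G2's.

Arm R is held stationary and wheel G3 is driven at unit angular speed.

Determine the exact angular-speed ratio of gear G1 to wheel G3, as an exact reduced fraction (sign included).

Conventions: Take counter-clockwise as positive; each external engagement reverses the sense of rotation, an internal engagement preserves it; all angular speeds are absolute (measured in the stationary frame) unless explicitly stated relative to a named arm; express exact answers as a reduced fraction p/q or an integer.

-37/12

recognized (axles ride arm R): planetary set, 24/25/74 teeth
ring teeth: 24 + 2·25 = 74
24(ω_sun−ω_arm) = −74(ω_ring−ω_arm),  ω_arm = 0, ω_ring = 1
ω_sun = 0 − (74/24)(1−0) = -37/12
ω_out/ω_in = -37/12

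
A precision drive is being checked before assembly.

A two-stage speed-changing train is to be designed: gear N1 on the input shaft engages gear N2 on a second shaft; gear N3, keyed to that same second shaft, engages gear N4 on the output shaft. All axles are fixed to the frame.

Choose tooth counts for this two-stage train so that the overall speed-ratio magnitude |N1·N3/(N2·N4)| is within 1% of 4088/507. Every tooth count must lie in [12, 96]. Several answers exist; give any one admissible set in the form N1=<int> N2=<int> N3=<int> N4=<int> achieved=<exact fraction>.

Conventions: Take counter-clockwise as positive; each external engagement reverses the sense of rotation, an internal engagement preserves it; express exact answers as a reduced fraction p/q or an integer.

design class (target 4088/507): fixed-axis compound train
target = 4088/507 in lowest terms: an exact hit needs N1·N3 = k·4088 and N2·N4 = k·507 for one integer k, every count in [12, 96]; additionally prefer no 1:1 stage (N1 ≠ N2, N3 ≠ N4)
k = 1: N1·N3 = 4088 = 56·73, N2·N4 = 507 = 13·39
achieved = 56·73/(13·39) = 4088/507; |achieved − target| = 0 ≤ 1022/12675 ✓

N1=56 N2=13 N3=73 N4=39 achieved=4088/507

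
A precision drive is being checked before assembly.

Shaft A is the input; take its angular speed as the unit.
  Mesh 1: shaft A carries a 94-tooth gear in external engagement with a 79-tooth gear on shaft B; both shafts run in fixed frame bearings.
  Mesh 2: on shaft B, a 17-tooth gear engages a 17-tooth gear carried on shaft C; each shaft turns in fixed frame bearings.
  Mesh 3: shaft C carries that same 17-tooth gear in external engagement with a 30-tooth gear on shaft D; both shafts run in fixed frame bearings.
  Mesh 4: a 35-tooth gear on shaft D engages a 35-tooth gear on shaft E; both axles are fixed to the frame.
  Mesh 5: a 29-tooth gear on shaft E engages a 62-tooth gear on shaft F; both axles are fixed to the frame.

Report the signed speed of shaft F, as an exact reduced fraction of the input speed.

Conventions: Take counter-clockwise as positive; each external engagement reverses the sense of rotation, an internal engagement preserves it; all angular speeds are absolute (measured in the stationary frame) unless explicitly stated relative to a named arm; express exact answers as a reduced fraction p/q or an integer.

5-mesh fixed-axis compound train (all bearings frame-fixed)
mesh 1 [94T→79T]: |ω|/ω_in = 1×94/79 = 94/79, sense flips to −
mesh 2 [17T→17T]: |ω|/ω_in = (94/79)×17/17 = 94/79, sense flips to +
mesh 3 [17T→30T]: |ω|/ω_in = (94/79)×17/30 = 799/1185, sense flips to −
mesh 4 [35T→35T]: |ω|/ω_in = (799/1185)×35/35 = 799/1185, sense flips to +
mesh 5 [29T→62T]: |ω|/ω_in = (799/1185)×29/62 = 23171/73470, sense flips to −
signed output speed (× input speed) = -23171/73470

-23171/73470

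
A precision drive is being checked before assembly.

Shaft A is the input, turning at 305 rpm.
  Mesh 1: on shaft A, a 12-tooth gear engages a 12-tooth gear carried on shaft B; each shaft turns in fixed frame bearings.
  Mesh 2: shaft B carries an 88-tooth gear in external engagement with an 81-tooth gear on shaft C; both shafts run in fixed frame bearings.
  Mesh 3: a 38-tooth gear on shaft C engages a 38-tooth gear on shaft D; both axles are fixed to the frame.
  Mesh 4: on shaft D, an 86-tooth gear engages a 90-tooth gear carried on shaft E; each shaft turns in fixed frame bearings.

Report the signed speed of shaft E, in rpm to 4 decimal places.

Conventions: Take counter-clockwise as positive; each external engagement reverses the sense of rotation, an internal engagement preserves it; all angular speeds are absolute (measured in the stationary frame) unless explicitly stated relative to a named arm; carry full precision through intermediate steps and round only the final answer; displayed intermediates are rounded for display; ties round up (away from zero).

recognized (5 fixed axles, 4 meshes): fixed-axis compound train
mesh 1 [12T→12T]: ω = 305.0000×12/12 = 305.0000 rpm, sense flips to −
mesh 2 [88T→81T]: ω = 305.0000×88/81 = 331.3580 rpm, sense flips to +
mesh 3 [38T→38T]: ω = 331.3580×38/38 = 331.3580 rpm, sense flips to −
mesh 4 [86T→90T]: ω = 331.3580×86/90 = 316.6310 rpm, sense flips to +
signed output speed = +316.6310 rpm

+316.6310 rpm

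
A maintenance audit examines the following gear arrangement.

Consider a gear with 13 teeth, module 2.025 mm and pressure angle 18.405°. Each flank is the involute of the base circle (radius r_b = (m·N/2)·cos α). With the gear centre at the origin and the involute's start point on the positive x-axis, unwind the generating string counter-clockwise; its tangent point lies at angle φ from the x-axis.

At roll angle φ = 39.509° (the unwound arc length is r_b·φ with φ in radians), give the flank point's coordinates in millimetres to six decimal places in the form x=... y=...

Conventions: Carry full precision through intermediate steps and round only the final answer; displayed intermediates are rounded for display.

class = single-mesh tooth geometry [base-circle involute, m = 2.025, 13T]
pitch radius r_p = m·N/2 = 2.025·13/2 = 13.162500
base radius r_b = r_p·cos α = 13.162500·cos 18.405° = 12.489218
roll angle φ = 39.509° = 0.68956213 rad
x = r_b·(cos φ + φ·sin φ) = 15.114747
y = r_b·(sin φ − φ·cos φ) = 1.301192

x=15.114747 y=1.301192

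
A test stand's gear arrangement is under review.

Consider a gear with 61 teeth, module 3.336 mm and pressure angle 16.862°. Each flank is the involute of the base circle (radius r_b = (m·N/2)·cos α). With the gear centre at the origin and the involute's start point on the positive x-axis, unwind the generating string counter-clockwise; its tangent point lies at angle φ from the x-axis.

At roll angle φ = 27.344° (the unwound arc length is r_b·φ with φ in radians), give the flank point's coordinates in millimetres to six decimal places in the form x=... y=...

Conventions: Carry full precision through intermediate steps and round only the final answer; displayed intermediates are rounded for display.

recognized (one wheel, involute flank): single-mesh tooth geometry, m = 3.336, N = 61
pitch radius r_p = m·N/2 = 3.336·61/2 = 101.748000
base radius r_b = r_p·cos α = 101.748000·cos 16.862° = 97.373464
roll angle φ = 27.344° = 0.47724283 rad
x = r_b·(cos φ + φ·sin φ) = 107.838928
y = r_b·(sin φ − φ·cos φ) = 3.448369

x=107.838928 y=3.448369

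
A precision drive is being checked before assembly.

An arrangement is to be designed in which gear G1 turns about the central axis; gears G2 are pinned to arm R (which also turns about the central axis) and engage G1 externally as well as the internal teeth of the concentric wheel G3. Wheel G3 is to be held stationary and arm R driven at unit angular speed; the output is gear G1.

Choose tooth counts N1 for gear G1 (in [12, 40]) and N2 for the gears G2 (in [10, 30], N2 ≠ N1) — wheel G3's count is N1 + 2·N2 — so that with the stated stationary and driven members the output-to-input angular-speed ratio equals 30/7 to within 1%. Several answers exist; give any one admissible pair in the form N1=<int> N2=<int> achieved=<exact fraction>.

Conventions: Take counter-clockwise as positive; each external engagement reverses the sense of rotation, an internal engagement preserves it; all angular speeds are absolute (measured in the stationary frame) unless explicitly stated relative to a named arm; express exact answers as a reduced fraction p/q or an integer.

N1=14 N2=16 achieved=30/7

class = planetary set [ratio 30/7 wanted; Willis about the carrier]
Willis with ω_ring = 0: ω_sun/ω_arm = (N1+N3)/N1; set equal to 30/7  ⇒  N3/N1 = 30/7 − 1 = 23/7
N3 = N1 + 2·N2  ⇒  N2/N1 = (N3/N1 − 1)/2 = (23/7 − 1)/2 = 8/7
smallest multiple with N1 ≥ 12 and N2 ≥ 10: k = 2  ⇒  N1 = 2·7 = 14, N2 = 2·8 = 16 (N1 ≤ 40, N2 ≤ 30, N2 ≠ N1 ✓), N3 = 14 + 2·16 = 46
check: (N1+N3)/N1 with N1 = 14, N3 = 46 gives 30/7; |achieved − target| = 0 ≤ 3/70 ✓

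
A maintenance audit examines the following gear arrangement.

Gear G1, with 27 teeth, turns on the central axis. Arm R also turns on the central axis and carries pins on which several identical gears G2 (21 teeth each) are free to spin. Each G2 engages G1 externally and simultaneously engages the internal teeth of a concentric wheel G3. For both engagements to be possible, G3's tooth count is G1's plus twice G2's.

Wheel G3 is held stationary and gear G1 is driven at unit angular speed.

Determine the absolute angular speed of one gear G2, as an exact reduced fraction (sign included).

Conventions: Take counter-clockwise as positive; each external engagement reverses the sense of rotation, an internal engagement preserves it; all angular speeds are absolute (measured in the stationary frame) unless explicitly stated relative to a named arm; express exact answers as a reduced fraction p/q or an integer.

-9/14

planetary set (27T centre, 21T on arm, 69T internal) — Willis relation
ring teeth: 27 + 2·21 = 69
27(ω_sun−ω_arm) = −69(ω_ring−ω_arm),  ω_ring = 0, ω_sun = 1
27(1−ω_arm) = −69(0−ω_arm)  ⇒  96·ω_arm = 27  ⇒  ω_arm = 9/32
sun–planet mesh: 27·(1−9/32) = −21·(ω_p−ω_arm)  ⇒  ω_p−ω_arm = -207/224
ω_p = 9/32 − 207/224 = -9/14
exact speed ratio = -9/14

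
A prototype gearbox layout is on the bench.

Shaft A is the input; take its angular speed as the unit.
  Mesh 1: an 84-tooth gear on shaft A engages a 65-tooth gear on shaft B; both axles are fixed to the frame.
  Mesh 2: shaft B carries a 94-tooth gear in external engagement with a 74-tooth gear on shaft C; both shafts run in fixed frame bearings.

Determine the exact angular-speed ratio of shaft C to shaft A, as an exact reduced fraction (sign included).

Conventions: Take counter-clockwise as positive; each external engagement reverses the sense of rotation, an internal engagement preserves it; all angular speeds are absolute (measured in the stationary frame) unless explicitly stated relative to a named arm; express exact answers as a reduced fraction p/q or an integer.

3948/2405

class = fixed-axis compound train [2 meshes; 2 ratios multiply, 2 sense flips]
mesh 1 [84T→65T]: running ratio 84/65, sense −
mesh 2 [94T→74T]: running ratio 3948/2405, sense +
ω_out/ω_in = 3948/2405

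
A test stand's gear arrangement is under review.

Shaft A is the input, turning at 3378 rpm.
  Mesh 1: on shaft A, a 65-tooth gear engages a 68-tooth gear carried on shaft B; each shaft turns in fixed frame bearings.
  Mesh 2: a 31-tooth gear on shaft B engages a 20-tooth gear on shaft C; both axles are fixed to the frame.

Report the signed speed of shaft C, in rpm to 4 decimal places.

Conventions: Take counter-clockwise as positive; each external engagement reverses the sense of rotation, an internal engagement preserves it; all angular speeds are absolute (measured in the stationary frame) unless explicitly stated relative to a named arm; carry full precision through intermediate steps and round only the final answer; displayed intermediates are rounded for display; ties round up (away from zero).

topology: fixed-axis compound train — 2 meshes, A→C
mesh 1 [65T→68T]: ω = 3378.0000×65/68 = 3228.9706 rpm, sense flips to −
mesh 2 [31T→20T]: ω = 3228.9706×31/20 = 5004.9044 rpm, sense flips to +
signed output speed = +5004.9044 rpm

+5004.9044 rpm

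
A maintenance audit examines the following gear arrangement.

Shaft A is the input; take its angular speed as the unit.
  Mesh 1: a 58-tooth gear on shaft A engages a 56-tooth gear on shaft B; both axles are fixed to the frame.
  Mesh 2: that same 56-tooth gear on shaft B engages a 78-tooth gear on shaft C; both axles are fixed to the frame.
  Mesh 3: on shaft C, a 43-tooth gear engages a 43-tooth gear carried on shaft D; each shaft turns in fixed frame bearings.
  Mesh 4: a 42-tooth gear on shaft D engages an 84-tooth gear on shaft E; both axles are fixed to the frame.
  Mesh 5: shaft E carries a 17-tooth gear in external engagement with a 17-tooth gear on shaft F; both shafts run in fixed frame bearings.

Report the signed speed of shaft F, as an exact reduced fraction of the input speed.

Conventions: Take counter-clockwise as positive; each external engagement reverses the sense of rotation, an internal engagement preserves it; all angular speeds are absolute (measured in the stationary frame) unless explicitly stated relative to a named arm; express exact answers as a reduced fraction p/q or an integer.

5-mesh fixed-axis compound train (all bearings frame-fixed)
mesh 1 [58T→56T]: |ω|/ω_in = 1×58/56 = 29/28, sense flips to −
mesh 2 [56T→78T]: |ω|/ω_in = (29/28)×56/78 = 29/39, sense flips to +
mesh 3 [43T→43T]: |ω|/ω_in = (29/39)×43/43 = 29/39, sense flips to −
mesh 4 [42T→84T]: |ω|/ω_in = (29/39)×42/84 = 29/78, sense flips to +
mesh 5 [17T→17T]: |ω|/ω_in = (29/78)×17/17 = 29/78, sense flips to −
signed output speed (× input speed) = -29/78

-29/78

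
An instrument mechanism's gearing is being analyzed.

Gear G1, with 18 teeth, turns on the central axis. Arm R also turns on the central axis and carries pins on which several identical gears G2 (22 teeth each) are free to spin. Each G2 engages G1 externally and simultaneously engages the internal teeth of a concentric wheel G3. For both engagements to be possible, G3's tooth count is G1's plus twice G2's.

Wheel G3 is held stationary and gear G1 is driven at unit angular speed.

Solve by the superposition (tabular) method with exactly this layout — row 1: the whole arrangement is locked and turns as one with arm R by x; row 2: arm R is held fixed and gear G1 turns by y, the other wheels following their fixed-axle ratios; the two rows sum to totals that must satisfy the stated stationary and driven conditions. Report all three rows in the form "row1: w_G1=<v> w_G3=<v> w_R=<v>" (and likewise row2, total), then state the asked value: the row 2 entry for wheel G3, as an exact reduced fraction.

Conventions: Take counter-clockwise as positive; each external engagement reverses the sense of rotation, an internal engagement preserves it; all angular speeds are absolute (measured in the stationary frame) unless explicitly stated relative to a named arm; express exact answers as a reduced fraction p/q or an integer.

row1: w_G1=9/40 w_G3=9/40 w_R=9/40
row2: w_G1=31/40 w_G3=-9/40 w_R=0
total: w_G1=1 w_G3=0 w_R=9/40
asked value: -9/40

topology: planetary set — G1 18T / G2 22T / G3 62T, arm = carrier (Willis)
superposition row 1 [locked train]: every member turns x
superposition row 2 [arm held]: sun y, ring −(18/62)·y, arm 0
boundary: total ω_ring = x − (18/62)·y = 0 and total ω_sun = x + y = 1  ⇒  y = 31/40, x = 9/40
row 2 ring = −(18/62)·31/40 = -9/40
totals (row 1 + row 2): sun 9/40 + 31/40 = 1, ring 9/40 + (-9/40) = 0, arm 9/40 + 0 = 9/40
asked cell (row2, ring) = -9/40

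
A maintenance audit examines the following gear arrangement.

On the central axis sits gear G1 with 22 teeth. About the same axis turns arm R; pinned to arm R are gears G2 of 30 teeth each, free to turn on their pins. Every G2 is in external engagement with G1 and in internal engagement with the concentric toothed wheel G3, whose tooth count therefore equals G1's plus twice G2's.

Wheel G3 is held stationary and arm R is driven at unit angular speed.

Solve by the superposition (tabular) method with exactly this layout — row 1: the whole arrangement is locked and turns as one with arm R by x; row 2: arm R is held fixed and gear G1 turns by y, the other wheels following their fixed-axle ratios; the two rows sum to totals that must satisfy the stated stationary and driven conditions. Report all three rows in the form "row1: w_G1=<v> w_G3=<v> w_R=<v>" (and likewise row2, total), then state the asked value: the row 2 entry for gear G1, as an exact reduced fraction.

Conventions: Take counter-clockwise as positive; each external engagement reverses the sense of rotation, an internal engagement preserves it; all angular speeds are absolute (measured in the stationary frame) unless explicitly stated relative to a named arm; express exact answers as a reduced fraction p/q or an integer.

row1: w_G1=1 w_G3=1 w_R=1
row2: w_G1=41/11 w_G3=-1 w_R=0
total: w_G1=52/11 w_G3=0 w_R=1
asked value: 41/11

planetary set (22T centre, 30T on arm, 82T internal) — Willis relation
row 1: whole set turns with the arm by x
row 2 — arm fixed, fixed-axis ratios: sun y, ring −(22/82)·y, arm 0
boundary: total ω_ring = x − (22/82)·y = 0 and total ω_arm = x = 1  ⇒  y = 41/11, x = 1
row 2 ring = −(22/82)·41/11 = -1
totals (row 1 + row 2): sun 1 + 41/11 = 52/11, ring 1 + (-1) = 0, arm 1 + 0 = 1
asked cell (row2, sun) = 41/11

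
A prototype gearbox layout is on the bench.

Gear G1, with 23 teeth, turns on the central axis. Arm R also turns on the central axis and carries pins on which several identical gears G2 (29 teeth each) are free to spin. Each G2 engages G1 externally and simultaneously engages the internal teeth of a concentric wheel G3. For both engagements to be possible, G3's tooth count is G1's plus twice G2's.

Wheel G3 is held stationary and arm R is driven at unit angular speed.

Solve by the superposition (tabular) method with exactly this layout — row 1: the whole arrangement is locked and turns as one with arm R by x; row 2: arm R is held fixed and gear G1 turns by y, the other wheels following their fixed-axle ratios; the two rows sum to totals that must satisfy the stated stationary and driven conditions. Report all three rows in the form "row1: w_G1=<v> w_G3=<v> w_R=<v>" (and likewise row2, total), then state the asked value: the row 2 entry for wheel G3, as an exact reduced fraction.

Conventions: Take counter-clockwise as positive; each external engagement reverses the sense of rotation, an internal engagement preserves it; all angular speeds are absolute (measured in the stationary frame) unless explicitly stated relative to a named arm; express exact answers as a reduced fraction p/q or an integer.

row1: w_G1=1 w_G3=1 w_R=1
row2: w_G1=81/23 w_G3=-1 w_R=0
total: w_G1=104/23 w_G3=0 w_R=1
asked value: -1

recognized (axles ride arm R): planetary set, 23/29/81 teeth
row 1: whole set turns with the arm by x
row 2: sun turns y, ring = −(23/81)·y, arm 0
boundary: total ω_ring = x − (23/81)·y = 0 and total ω_arm = x = 1  ⇒  y = 81/23, x = 1
row 2 ring = −(23/81)·81/23 = -1
totals (row 1 + row 2): sun 1 + 81/23 = 104/23, ring 1 + (-1) = 0, arm 1 + 0 = 1
asked cell (row2, ring) = -1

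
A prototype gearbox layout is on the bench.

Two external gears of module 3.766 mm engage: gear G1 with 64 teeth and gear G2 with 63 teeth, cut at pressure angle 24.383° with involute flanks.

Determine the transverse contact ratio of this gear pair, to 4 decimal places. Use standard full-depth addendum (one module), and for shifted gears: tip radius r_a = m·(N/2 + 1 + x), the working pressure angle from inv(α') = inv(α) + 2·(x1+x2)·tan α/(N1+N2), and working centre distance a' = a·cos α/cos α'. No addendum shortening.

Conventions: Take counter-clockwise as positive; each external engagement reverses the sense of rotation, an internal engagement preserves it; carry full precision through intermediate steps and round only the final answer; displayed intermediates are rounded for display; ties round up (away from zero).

1.5830

single-mesh involute tooth geometry (64T engaging 63T at module 3.766)
base radii: r_b1 = 109.763076, r_b2 = 108.048028
tip radii: r_a1 = 124.278000, r_a2 = 122.395000
no profile shift: α' = α, a' = a
action lengths: √(r_a1²−r_b1²) = 58.284548, √(r_a2²−r_b2²) = 57.499215
base pitch p_b = π·m·cos α = 10.775965
CR = (58.284548 + 57.499215 − 239.141000·sin 24.38300°)/10.775965 = 1.582984
contact ratio ≈ 1.5830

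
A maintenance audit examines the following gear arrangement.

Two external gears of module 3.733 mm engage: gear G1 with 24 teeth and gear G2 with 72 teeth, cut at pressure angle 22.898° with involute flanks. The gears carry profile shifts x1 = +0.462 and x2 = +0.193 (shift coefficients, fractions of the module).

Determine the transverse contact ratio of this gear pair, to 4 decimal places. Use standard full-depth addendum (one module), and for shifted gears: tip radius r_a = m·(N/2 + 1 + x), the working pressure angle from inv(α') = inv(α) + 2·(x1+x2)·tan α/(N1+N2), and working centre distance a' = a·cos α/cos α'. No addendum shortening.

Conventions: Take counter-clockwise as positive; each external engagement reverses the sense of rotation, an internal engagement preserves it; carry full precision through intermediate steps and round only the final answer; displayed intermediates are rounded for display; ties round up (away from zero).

1.4770

class = single-mesh tooth geometry [involute pair 24T × 72T, m = 3.733]
base radii: r_b1 = 41.266030, r_b2 = 123.798090
tip radii: r_a1 = 50.253646, r_a2 = 138.841469
inv(α') = inv(22.898°) + 2·(+0.462+0.193)·tan α/(24+72) = 0.02849358  ⇒  α' = 24.60241°
a' = a·cos α / cos α' = 179.1840·cos 22.898°/cos 24.60241° = 181.545035
action lengths: √(r_a1²−r_b1²) = 28.680023, √(r_a2²−r_b2²) = 62.856873
base pitch p_b = π·m·cos α = 10.803421
CR = (28.680023 + 62.856873 − 181.545035·sin 24.60241°)/10.803421 = 1.476961
contact ratio ≈ 1.4770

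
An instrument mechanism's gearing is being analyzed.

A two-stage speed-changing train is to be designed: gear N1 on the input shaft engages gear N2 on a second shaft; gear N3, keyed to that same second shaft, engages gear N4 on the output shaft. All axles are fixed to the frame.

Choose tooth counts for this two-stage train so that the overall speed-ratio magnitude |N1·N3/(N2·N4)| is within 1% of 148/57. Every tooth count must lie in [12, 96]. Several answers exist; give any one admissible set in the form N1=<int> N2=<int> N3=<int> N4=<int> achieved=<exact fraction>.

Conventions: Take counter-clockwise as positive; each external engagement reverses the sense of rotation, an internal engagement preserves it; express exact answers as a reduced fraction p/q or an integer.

design class (target 148/57): fixed-axis compound train
target = 148/57 in lowest terms: an exact hit needs N1·N3 = k·148 and N2·N4 = k·57 for one integer k, every count in [12, 96]; additionally prefer no 1:1 stage (N1 ≠ N2, N3 ≠ N4)
k = 1…3: no 1:1-free in-range split of k·148 and k·57 into factor pairs; take k = 4
k = 4: N1·N3 = 592 = 16·37, N2·N4 = 228 = 12·19
achieved = 16·37/(12·19) = 148/57; |achieved − target| = 0 ≤ 37/1425 ✓

N1=16 N2=12 N3=37 N4=19 achieved=148/57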